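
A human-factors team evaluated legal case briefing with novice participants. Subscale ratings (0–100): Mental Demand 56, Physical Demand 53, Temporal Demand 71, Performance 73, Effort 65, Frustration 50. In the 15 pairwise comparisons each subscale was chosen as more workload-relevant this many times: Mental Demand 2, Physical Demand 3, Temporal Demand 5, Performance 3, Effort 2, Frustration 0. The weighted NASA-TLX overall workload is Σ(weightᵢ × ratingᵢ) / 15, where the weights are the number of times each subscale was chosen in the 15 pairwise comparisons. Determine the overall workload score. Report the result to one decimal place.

The tallies are the weights (they sum to 15).
Weighted sum = 2·56 + 3·53 + 5·71 + 3·73 + 2·65 + 0·50
            = 112 + 159 + 355 + 219 + 130 + 0 = 975.
Overall workload = 975 / 15 = 65.0000 ≈ 65.0.

65.0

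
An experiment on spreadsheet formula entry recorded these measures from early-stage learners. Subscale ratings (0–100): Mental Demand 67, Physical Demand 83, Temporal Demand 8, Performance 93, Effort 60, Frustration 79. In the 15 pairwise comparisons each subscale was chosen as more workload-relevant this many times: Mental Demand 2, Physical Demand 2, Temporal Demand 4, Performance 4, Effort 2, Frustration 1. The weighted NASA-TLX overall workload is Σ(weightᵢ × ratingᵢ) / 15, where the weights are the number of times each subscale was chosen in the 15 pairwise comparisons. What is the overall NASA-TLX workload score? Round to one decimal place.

The tallies are the weights (they sum to 15).
Weighted sum = 2·67 + 2·83 + 4·8 + 4·93 + 2·60 + 1·79
            = 134 + 166 + 32 + 372 + 120 + 79 = 903.
Overall workload = 903 / 15 = 60.2000 ≈ 60.2.

60.2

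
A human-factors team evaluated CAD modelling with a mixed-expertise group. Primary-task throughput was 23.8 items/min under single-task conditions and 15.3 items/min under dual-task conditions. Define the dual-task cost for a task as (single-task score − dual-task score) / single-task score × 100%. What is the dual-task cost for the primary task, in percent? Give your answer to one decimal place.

Cost = (23.8 − 15.3) / 23.8 × 100%
     = 8.5000 / 23.8 × 100% = 35.7143%.
≈ 35.7%.

35.7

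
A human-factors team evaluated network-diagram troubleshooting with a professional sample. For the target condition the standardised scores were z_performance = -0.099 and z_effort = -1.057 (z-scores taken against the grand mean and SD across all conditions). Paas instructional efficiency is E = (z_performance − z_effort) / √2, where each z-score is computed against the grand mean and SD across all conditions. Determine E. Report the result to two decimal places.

0.68

z_P − z_E = -0.099 − (-1.057) = 0.9580.
E = 0.9580 / √2 = 0.9580 / 1.41421 = 0.6774 ≈ 0.68.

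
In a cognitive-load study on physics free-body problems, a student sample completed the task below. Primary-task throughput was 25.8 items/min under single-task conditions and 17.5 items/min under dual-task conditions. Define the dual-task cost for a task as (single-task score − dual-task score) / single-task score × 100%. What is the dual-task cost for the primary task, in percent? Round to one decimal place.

32.2

Cost = (25.8 − 17.5) / 25.8 × 100%
     = 8.3000 / 25.8 × 100% = 32.1705%.
≈ 32.2%.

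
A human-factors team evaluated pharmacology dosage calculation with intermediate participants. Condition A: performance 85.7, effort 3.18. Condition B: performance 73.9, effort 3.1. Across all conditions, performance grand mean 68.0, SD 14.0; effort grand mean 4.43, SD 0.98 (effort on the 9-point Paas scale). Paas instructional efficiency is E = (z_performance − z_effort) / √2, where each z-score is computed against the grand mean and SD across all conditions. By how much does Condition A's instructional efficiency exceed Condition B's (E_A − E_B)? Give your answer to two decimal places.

Condition A: z_P = (85.7 − 68.0)/14.0 = 1.2643; z_E = (3.18 − 4.43)/0.98 = -1.2755; E_A = (1.2643 − (-1.2755))/√2 = 1.7959.
Condition B: z_P = (73.9 − 68.0)/14.0 = 0.4214; z_E = (3.1 − 4.43)/0.98 = -1.3571; E_B = (0.4214 − (-1.3571))/√2 = 1.2576.
E_A − E_B = 1.7959 − 1.2576 = 0.5383 ≈ 0.54.

0.54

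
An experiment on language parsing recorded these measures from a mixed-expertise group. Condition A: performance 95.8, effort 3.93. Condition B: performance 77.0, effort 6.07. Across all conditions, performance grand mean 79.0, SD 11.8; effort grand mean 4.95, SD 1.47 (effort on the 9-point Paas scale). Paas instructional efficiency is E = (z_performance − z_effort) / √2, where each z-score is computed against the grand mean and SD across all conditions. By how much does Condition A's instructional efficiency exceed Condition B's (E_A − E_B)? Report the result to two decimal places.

2.16

Condition A: z_P = (95.8 − 79.0)/11.8 = 1.4237; z_E = (3.93 − 4.95)/1.47 = -0.6939; E_A = (1.4237 − (-0.6939))/√2 = 1.4974.
Condition B: z_P = (77.0 − 79.0)/11.8 = -0.1695; z_E = (6.07 − 4.95)/1.47 = 0.7619; E_B = (-0.1695 − 0.7619)/√2 = -0.6586.
E_A − E_B = 1.4974 − (-0.6586) = 2.1560 ≈ 2.16.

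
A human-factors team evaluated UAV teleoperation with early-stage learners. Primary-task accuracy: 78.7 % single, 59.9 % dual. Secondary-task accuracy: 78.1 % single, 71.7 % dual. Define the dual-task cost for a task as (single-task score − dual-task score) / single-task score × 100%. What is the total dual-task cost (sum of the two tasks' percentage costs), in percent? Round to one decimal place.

Primary cost = (78.7 − 59.9) / 78.7 × 100% = 23.8882%.
Secondary cost = (78.1 − 71.7) / 78.1 × 100% = 8.1946%.
Total = 23.8882% + 8.1946% = 32.0828% ≈ 32.1%.

32.1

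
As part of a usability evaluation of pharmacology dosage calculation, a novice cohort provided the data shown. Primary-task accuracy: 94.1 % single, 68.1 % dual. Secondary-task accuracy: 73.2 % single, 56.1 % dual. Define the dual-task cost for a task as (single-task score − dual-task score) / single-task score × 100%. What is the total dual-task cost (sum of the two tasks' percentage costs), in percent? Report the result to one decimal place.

51.0

Primary cost = (94.1 − 68.1) / 94.1 × 100% = 27.6302%.
Secondary cost = (73.2 − 56.1) / 73.2 × 100% = 23.3607%.
Total = 27.6302% + 23.3607% = 50.9909% ≈ 51.0%.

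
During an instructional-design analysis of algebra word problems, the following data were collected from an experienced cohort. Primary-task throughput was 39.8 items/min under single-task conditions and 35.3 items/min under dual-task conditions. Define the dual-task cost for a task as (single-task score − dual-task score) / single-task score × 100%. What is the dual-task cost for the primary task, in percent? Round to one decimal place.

11.3

Cost = (39.8 − 35.3) / 39.8 × 100%
     = 4.5000 / 39.8 × 100% = 11.3065%.
≈ 11.3%.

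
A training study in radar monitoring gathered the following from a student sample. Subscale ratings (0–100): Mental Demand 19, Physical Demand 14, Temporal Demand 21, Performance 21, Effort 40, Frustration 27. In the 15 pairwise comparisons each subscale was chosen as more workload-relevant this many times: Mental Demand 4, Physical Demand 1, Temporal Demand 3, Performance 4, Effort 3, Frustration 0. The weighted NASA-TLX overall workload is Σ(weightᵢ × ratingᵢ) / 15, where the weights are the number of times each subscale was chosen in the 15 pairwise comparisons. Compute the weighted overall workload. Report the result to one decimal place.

The tallies are the weights (they sum to 15).
Weighted sum = 4·19 + 1·14 + 3·21 + 4·21 + 3·40 + 0·27
            = 76 + 14 + 63 + 84 + 120 + 0 = 357.
Overall workload = 357 / 15 = 23.8000 ≈ 23.8.

23.8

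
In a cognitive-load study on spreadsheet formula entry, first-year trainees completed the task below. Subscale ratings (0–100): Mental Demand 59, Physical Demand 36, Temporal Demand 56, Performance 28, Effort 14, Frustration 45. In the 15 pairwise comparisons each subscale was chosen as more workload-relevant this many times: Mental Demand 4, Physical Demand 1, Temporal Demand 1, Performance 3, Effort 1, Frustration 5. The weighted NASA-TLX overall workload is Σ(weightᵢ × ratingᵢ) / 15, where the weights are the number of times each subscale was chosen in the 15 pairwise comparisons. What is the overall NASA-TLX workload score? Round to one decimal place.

The tallies are the weights (they sum to 15).
Weighted sum = 4·59 + 1·36 + 1·56 + 3·28 + 1·14 + 5·45
            = 236 + 36 + 56 + 84 + 14 + 225 = 651.
Overall workload = 651 / 15 = 43.4000 ≈ 43.4.

43.4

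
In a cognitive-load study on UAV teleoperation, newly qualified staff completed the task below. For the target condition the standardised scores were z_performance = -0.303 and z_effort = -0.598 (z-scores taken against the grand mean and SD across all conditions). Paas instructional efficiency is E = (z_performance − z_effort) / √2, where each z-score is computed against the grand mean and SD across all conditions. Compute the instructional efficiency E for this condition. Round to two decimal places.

z_P − z_E = -0.303 − (-0.598) = 0.2950.
E = 0.2950 / √2 = 0.2950 / 1.41421 = 0.2086 ≈ 0.21.

0.21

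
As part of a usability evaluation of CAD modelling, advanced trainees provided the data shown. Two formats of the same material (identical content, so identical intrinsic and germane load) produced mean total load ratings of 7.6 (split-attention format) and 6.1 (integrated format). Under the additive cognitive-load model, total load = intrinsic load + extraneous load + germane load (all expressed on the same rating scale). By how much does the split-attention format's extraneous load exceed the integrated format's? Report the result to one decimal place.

Intrinsic and germane load are equal across formats, so the difference in total load equals the difference in extraneous load.
Extraneous-load difference = 7.6 − 6.1 = 1.5.

1.5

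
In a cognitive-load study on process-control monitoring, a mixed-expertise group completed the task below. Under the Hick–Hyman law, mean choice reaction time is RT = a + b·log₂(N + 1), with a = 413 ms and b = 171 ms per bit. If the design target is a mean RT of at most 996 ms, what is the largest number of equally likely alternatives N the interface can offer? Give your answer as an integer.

Set 413 + 171·log₂(N + 1) ≤ 996.
log₂(N + 1) ≤ (996 − 413) / 171 = 3.4094.
N + 1 ≤ 2^3.4094 = 10.6251.
N ≤ 9.6251, so the largest integer N is 9.

9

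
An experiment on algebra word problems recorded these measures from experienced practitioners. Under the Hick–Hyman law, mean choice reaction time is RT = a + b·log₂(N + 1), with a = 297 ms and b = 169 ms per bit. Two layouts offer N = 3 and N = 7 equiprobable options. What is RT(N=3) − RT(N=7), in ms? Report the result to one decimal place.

RT(3) = 297 + 169·log₂(4) = 297 + 169·2.0000 = 635.0000 ms.
RT(7) = 297 + 169·log₂(8) = 297 + 169·3.0000 = 804.0000 ms.
Difference = 635.0000 − 804.0000 = -169.0000 ≈ -169.0 ms.

-169.0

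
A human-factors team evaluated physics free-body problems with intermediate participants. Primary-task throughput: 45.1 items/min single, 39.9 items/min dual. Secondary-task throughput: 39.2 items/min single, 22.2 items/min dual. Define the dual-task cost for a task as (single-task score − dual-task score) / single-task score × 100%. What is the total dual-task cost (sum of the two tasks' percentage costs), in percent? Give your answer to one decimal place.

54.9

Primary cost = (45.1 − 39.9) / 45.1 × 100% = 11.5299%.
Secondary cost = (39.2 − 22.2) / 39.2 × 100% = 43.3673%.
Total = 11.5299% + 43.3673% = 54.8972% ≈ 54.9%.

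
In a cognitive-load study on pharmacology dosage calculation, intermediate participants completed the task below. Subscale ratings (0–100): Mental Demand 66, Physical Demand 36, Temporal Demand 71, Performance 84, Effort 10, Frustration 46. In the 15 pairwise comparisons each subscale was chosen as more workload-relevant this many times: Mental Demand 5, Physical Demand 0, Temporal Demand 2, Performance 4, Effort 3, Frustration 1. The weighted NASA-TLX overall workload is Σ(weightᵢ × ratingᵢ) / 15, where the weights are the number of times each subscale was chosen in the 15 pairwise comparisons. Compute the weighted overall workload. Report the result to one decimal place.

58.9

The tallies are the weights (they sum to 15).
Weighted sum = 5·66 + 0·36 + 2·71 + 4·84 + 3·10 + 1·46
            = 330 + 0 + 142 + 336 + 30 + 46 = 884.
Overall workload = 884 / 15 = 58.9333 ≈ 58.9.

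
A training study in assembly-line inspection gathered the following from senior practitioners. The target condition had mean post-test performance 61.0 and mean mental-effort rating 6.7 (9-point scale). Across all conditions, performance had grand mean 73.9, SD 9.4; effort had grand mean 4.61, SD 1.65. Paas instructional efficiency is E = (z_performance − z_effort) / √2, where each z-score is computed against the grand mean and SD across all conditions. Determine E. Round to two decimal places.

-1.87

z_performance = (61.0 − 73.9) / 9.4 = -12.9000 / 9.4 = -1.3723.
z_effort = (6.7 − 4.61) / 1.65 = 2.0900 / 1.65 = 1.2667.
z_P − z_E = -1.3723 − 1.2667 = -2.6390.
E = -2.6390 / √2 = -2.6390 / 1.41421 = -1.8661 ≈ -1.87.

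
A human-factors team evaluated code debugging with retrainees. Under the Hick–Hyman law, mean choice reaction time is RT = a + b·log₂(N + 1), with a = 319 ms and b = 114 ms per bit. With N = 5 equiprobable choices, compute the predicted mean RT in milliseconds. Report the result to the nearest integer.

614

log₂(5 + 1) = log₂(6) = 2.5850.
RT = 319 + 114 × 2.5850 = 319 + 294.6900 = 613.6900 ms.
≈ 614 ms.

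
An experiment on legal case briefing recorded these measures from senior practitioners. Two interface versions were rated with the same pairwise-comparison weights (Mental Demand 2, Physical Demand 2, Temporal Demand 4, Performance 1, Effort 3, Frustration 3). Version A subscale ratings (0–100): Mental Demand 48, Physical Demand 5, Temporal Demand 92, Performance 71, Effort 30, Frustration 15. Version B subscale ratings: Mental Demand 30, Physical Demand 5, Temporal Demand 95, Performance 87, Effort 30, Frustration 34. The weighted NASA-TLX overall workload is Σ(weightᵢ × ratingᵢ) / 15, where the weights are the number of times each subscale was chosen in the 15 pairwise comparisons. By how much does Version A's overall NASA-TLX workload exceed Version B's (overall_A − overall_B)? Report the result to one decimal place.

-3.3

Version A weighted sum = 2·48 + 2·5 + 4·92 + 1·71 + 3·30 + 3·15 = 96 + 10 + 368 + 71 + 90 + 45 = 680; overall_A = 680/15 = 45.3333.
Version B weighted sum = 2·30 + 2·5 + 4·95 + 1·87 + 3·30 + 3·34 = 60 + 10 + 380 + 87 + 90 + 102 = 729; overall_B = 729/15 = 48.6000.
Difference = 45.3333 − 48.6000 = -3.2667 ≈ -3.3.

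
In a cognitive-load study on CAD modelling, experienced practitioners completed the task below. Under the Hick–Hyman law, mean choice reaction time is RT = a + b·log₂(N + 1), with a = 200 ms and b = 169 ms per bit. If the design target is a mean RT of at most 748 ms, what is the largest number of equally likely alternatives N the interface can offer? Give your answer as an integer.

Set 200 + 169·log₂(N + 1) ≤ 748.
log₂(N + 1) ≤ (748 − 200) / 169 = 3.2426.
N + 1 ≤ 2^3.2426 = 9.4650.
N ≤ 8.4650, so the largest integer N is 8.

8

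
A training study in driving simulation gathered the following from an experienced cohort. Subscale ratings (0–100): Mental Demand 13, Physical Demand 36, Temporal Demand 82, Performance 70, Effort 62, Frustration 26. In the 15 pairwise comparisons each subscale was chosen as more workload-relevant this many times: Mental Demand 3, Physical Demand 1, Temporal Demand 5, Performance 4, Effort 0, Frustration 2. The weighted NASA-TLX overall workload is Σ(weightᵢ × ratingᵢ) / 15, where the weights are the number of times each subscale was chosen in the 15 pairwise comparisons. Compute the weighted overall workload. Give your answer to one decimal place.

54.5

The tallies are the weights (they sum to 15).
Weighted sum = 3·13 + 1·36 + 5·82 + 4·70 + 0·62 + 2·26
            = 39 + 36 + 410 + 280 + 0 + 52 = 817.
Overall workload = 817 / 15 = 54.4667 ≈ 54.5.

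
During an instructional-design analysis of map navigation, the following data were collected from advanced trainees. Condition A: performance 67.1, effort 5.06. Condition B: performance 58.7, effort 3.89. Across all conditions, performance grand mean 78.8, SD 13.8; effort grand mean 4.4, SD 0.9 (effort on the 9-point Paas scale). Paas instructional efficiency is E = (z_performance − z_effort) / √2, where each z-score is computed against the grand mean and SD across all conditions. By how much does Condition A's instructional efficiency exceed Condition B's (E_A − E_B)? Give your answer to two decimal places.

-0.49

Condition A: z_P = (67.1 − 78.8)/13.8 = -0.8478; z_E = (5.06 − 4.4)/0.9 = 0.7333; E_A = (-0.8478 − 0.7333)/√2 = -1.1180.
Condition B: z_P = (58.7 − 78.8)/13.8 = -1.4565; z_E = (3.89 − 4.4)/0.9 = -0.5667; E_B = (-1.4565 − (-0.5667))/√2 = -0.6292.
E_A − E_B = -1.1180 − (-0.6292) = -0.4888 ≈ -0.49.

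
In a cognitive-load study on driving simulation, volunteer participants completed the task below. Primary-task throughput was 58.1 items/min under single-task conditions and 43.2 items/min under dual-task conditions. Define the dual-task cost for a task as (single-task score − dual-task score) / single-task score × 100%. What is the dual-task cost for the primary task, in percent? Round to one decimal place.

Cost = (58.1 − 43.2) / 58.1 × 100%
     = 14.9000 / 58.1 × 100% = 25.6454%.
≈ 25.6%.

25.6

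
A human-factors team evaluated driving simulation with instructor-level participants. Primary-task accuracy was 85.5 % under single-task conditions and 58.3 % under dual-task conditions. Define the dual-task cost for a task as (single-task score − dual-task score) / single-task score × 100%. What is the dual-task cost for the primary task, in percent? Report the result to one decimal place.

31.8

Cost = (85.5 − 58.3) / 85.5 × 100%
     = 27.2000 / 85.5 × 100% = 31.8129%.
≈ 31.8%.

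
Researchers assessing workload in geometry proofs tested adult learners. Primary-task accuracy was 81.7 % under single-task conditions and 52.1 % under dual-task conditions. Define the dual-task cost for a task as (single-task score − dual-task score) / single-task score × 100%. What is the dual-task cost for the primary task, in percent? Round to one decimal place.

Cost = (81.7 − 52.1) / 81.7 × 100%
     = 29.6000 / 81.7 × 100% = 36.2301%.
≈ 36.2%.

36.2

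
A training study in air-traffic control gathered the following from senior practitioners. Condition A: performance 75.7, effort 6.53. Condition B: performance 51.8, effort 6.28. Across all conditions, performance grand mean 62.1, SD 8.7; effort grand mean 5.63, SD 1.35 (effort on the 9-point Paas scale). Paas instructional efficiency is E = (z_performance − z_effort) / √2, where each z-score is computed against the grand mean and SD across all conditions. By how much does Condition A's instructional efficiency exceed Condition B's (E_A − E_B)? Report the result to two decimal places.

Condition A: z_P = (75.7 − 62.1)/8.7 = 1.5632; z_E = (6.53 − 5.63)/1.35 = 0.6667; E_A = (1.5632 − 0.6667)/√2 = 0.6339.
Condition B: z_P = (51.8 − 62.1)/8.7 = -1.1839; z_E = (6.28 − 5.63)/1.35 = 0.4815; E_B = (-1.1839 − 0.4815)/√2 = -1.1776.
E_A − E_B = 0.6339 − (-1.1776) = 1.8115 ≈ 1.81.

1.81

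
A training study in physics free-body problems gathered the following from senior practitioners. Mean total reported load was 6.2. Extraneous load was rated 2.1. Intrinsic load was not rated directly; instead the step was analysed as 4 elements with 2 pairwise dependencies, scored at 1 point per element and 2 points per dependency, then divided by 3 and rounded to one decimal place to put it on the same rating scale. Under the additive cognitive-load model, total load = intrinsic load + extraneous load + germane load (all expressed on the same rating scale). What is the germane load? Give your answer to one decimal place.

Intrinsic (element-interactivity): (4 × 1 + 2 × 2) / 3 = 8 / 3 = 2.6667 → 2.7.
germane load = total − intrinsic − extraneous
             = 6.2 − 2.7 − 2.1 = 1.4.

1.4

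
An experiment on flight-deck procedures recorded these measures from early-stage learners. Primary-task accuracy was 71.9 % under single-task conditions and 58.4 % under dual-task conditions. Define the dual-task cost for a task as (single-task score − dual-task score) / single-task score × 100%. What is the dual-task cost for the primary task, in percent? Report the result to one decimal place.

18.8

Cost = (71.9 − 58.4) / 71.9 × 100%
     = 13.5000 / 71.9 × 100% = 18.7761%.
≈ 18.8%.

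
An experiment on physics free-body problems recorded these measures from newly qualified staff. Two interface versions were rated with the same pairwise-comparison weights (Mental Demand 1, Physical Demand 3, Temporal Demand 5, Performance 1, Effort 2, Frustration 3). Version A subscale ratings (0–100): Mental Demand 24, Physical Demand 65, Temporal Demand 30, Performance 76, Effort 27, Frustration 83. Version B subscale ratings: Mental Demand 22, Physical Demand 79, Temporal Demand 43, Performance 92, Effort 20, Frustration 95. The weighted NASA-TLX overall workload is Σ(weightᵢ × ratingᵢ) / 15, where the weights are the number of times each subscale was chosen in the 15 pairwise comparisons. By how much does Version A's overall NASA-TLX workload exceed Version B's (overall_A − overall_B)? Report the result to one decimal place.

-9.5

Version A weighted sum = 1·24 + 3·65 + 5·30 + 1·76 + 2·27 + 3·83 = 24 + 195 + 150 + 76 + 54 + 249 = 748; overall_A = 748/15 = 49.8667.
Version B weighted sum = 1·22 + 3·79 + 5·43 + 1·92 + 2·20 + 3·95 = 22 + 237 + 215 + 92 + 40 + 285 = 891; overall_B = 891/15 = 59.4000.
Difference = 49.8667 − 59.4000 = -9.5333 ≈ -9.5.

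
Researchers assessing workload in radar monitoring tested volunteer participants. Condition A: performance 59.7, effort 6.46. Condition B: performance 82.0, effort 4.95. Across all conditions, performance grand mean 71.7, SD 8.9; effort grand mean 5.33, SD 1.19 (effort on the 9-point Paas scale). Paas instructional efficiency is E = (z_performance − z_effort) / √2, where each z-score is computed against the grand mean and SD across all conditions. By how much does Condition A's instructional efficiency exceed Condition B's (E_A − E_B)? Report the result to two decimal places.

-2.67

Condition A: z_P = (59.7 − 71.7)/8.9 = -1.3483; z_E = (6.46 − 5.33)/1.19 = 0.9496; E_A = (-1.3483 − 0.9496)/√2 = -1.6249.
Condition B: z_P = (82.0 − 71.7)/8.9 = 1.1573; z_E = (4.95 − 5.33)/1.19 = -0.3193; E_B = (1.1573 − (-0.3193))/√2 = 1.0441.
E_A − E_B = -1.6249 − 1.0441 = -2.6690 ≈ -2.67.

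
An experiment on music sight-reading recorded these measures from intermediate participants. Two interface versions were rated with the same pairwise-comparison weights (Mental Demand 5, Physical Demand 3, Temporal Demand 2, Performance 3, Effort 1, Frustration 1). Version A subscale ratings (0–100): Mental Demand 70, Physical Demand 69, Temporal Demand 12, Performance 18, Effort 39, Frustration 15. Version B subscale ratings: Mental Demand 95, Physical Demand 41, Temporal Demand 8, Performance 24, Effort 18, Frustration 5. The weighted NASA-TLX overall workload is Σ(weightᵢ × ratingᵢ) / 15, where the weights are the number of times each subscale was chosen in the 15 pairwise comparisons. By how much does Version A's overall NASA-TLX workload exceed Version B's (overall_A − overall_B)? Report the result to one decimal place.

Version A weighted sum = 5·70 + 3·69 + 2·12 + 3·18 + 1·39 + 1·15 = 350 + 207 + 24 + 54 + 39 + 15 = 689; overall_A = 689/15 = 45.9333.
Version B weighted sum = 5·95 + 3·41 + 2·8 + 3·24 + 1·18 + 1·5 = 475 + 123 + 16 + 72 + 18 + 5 = 709; overall_B = 709/15 = 47.2667.
Difference = 45.9333 − 47.2667 = -1.3334 ≈ -1.3.

-1.3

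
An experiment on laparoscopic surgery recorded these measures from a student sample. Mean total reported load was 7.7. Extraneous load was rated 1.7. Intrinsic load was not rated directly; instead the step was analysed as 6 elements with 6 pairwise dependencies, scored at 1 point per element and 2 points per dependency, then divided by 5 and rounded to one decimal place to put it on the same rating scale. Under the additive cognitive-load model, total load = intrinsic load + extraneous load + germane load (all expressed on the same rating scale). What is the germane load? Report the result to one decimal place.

Intrinsic (element-interactivity): (6 × 1 + 6 × 2) / 5 = 18 / 5 = 3.6000 → 3.6.
germane load = total − intrinsic − extraneous
             = 7.7 − 3.6 − 1.7 = 2.4.

2.4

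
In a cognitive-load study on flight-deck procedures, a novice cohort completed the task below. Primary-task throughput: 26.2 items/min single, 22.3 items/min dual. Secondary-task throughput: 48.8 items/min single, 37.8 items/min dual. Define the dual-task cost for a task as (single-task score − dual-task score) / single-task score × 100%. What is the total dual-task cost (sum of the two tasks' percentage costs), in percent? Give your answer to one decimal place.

37.4

Primary cost = (26.2 − 22.3) / 26.2 × 100% = 14.8855%.
Secondary cost = (48.8 − 37.8) / 48.8 × 100% = 22.5410%.
Total = 14.8855% + 22.5410% = 37.4265% ≈ 37.4%.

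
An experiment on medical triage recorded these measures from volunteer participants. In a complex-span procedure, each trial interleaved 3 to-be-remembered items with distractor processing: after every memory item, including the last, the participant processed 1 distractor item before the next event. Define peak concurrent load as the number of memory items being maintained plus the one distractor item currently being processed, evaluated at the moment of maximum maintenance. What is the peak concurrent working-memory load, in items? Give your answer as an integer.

Maintenance is greatest during the distractor(s) after memory item 3: all 3 memory items are being held.
One distractor item is concurrently being processed.
Peak concurrent load = 3 + 1 = 4 items.

4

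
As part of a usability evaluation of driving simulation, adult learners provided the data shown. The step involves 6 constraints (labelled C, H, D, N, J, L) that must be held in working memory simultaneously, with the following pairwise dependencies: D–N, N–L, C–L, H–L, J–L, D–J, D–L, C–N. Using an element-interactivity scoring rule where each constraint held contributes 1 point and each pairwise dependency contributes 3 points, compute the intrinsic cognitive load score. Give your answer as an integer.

Count of constraints held simultaneously: 6.
Count of pairwise dependencies listed: 8.
Element contribution: 6 × 1 = 6.
Interaction contribution: 8 × 3 = 24.
Intrinsic load = 6 + 24 = 30.

30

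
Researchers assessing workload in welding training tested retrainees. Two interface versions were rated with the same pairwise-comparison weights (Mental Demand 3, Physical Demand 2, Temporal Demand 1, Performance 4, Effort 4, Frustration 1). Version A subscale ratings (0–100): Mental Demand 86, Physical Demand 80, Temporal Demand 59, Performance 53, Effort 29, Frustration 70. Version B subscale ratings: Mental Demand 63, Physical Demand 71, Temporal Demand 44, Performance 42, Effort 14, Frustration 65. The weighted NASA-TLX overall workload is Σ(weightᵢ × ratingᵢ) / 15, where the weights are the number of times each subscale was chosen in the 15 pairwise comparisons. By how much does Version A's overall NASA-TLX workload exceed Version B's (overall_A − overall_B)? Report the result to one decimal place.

Version A weighted sum = 3·86 + 2·80 + 1·59 + 4·53 + 4·29 + 1·70 = 258 + 160 + 59 + 212 + 116 + 70 = 875; overall_A = 875/15 = 58.3333.
Version B weighted sum = 3·63 + 2·71 + 1·44 + 4·42 + 4·14 + 1·65 = 189 + 142 + 44 + 168 + 56 + 65 = 664; overall_B = 664/15 = 44.2667.
Difference = 58.3333 − 44.2667 = 14.0666 ≈ 14.1.

14.1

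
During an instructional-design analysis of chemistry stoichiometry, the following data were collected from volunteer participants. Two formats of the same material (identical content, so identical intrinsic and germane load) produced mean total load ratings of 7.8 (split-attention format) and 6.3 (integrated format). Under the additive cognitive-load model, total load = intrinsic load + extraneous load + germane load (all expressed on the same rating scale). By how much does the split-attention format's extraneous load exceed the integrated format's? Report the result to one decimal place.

Intrinsic and germane load are equal across formats, so the difference in total load equals the difference in extraneous load.
Extraneous-load difference = 7.8 − 6.3 = 1.5.

1.5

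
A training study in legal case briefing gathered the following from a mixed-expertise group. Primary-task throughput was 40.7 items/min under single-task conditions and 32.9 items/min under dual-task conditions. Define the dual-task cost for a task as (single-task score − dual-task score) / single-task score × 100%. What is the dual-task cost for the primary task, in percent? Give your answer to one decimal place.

Cost = (40.7 − 32.9) / 40.7 × 100%
     = 7.8000 / 40.7 × 100% = 19.1646%.
≈ 19.2%.

19.2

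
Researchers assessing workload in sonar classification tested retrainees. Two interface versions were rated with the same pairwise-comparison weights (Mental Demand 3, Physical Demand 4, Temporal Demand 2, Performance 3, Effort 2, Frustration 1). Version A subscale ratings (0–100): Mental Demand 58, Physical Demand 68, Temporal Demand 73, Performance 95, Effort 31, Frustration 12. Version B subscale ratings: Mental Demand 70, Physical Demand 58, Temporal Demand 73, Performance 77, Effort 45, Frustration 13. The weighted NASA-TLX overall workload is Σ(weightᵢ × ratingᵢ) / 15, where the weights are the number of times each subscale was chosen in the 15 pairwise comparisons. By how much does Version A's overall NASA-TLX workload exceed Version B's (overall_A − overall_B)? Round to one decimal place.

1.9

Version A weighted sum = 3·58 + 4·68 + 2·73 + 3·95 + 2·31 + 1·12 = 174 + 272 + 146 + 285 + 62 + 12 = 951; overall_A = 951/15 = 63.4000.
Version B weighted sum = 3·70 + 4·58 + 2·73 + 3·77 + 2·45 + 1·13 = 210 + 232 + 146 + 231 + 90 + 13 = 922; overall_B = 922/15 = 61.4667.
Difference = 63.4000 − 61.4667 = 1.9333 ≈ 1.9.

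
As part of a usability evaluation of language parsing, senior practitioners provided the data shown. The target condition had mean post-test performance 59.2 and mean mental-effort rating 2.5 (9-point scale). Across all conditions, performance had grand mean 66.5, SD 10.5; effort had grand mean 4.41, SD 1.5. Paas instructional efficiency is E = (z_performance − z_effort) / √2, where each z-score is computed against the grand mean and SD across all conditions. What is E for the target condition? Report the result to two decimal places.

0.41

z_performance = (59.2 − 66.5) / 10.5 = -7.3000 / 10.5 = -0.6952.
z_effort = (2.5 − 4.41) / 1.5 = -1.9100 / 1.5 = -1.2733.
z_P − z_E = -0.6952 − (-1.2733) = 0.5781.
E = 0.5781 / √2 = 0.5781 / 1.41421 = 0.4088 ≈ 0.41.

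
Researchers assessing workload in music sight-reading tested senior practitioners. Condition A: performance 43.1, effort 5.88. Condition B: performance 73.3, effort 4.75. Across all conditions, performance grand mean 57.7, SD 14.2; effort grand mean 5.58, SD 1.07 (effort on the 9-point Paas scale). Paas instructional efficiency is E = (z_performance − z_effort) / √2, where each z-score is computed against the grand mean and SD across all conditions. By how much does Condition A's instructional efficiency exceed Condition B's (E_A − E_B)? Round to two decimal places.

-2.25

Condition A: z_P = (43.1 − 57.7)/14.2 = -1.0282; z_E = (5.88 − 5.58)/1.07 = 0.2804; E_A = (-1.0282 − 0.2804)/√2 = -0.9253.
Condition B: z_P = (73.3 − 57.7)/14.2 = 1.0986; z_E = (4.75 − 5.58)/1.07 = -0.7757; E_B = (1.0986 − (-0.7757))/√2 = 1.3253.
E_A − E_B = -0.9253 − 1.3253 = -2.2506 ≈ -2.25.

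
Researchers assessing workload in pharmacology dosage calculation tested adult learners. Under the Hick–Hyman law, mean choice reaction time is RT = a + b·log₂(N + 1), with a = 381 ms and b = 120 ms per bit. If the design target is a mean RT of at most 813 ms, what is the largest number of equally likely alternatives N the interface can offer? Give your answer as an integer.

11

Set 381 + 120·log₂(N + 1) ≤ 813.
log₂(N + 1) ≤ (813 − 381) / 120 = 3.6000.
N + 1 ≤ 2^3.6000 = 12.1257.
N ≤ 11.1257, so the largest integer N is 11.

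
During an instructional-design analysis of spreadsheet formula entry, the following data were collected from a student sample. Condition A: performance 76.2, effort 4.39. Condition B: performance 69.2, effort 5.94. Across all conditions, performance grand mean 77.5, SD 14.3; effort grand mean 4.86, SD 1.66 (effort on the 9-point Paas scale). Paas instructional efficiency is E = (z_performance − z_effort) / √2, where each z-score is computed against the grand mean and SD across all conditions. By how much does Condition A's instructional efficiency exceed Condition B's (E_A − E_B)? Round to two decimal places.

Condition A: z_P = (76.2 − 77.5)/14.3 = -0.0909; z_E = (4.39 − 4.86)/1.66 = -0.2831; E_A = (-0.0909 − (-0.2831))/√2 = 0.1359.
Condition B: z_P = (69.2 − 77.5)/14.3 = -0.5804; z_E = (5.94 − 4.86)/1.66 = 0.6506; E_B = (-0.5804 − 0.6506)/√2 = -0.8704.
E_A − E_B = 0.1359 − (-0.8704) = 1.0063 ≈ 1.01.

1.01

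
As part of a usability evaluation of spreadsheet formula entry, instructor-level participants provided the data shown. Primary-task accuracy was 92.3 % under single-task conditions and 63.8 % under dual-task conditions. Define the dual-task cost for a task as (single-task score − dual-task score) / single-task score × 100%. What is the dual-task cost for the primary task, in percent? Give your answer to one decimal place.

Cost = (92.3 − 63.8) / 92.3 × 100%
     = 28.5000 / 92.3 × 100% = 30.8776%.
≈ 30.9%.

30.9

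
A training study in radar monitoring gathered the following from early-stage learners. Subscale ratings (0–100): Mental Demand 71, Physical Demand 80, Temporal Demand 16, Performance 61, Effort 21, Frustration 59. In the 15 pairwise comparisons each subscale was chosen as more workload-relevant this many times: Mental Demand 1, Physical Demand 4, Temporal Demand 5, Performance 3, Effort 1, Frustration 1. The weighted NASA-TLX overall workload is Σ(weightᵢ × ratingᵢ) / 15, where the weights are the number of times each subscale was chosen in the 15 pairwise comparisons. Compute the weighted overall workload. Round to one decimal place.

48.9

The tallies are the weights (they sum to 15).
Weighted sum = 1·71 + 4·80 + 5·16 + 3·61 + 1·21 + 1·59
            = 71 + 320 + 80 + 183 + 21 + 59 = 734.
Overall workload = 734 / 15 = 48.9333 ≈ 48.9.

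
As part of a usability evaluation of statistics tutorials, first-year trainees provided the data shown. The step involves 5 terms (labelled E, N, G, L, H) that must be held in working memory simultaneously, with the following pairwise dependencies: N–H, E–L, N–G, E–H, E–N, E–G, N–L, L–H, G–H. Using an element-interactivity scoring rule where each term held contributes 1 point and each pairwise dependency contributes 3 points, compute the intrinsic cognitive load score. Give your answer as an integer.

Count of terms held simultaneously: 5.
Count of pairwise dependencies listed: 9.
Element contribution: 5 × 1 = 5.
Interaction contribution: 9 × 3 = 27.
Intrinsic load = 5 + 27 = 32.

32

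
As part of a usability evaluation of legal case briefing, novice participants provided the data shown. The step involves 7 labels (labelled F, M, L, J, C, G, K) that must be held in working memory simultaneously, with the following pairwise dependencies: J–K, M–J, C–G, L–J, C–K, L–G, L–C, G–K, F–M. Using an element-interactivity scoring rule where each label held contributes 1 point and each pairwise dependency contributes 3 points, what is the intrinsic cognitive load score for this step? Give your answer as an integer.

34

Count of labels held simultaneously: 7.
Count of pairwise dependencies listed: 9.
Element contribution: 7 × 1 = 7.
Interaction contribution: 9 × 3 = 27.
Intrinsic load = 7 + 27 = 34.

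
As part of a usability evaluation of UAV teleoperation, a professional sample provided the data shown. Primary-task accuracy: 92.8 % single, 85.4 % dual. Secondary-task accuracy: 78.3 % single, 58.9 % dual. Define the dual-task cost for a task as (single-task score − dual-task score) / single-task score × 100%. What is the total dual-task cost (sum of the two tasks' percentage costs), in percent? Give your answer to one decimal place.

32.8

Primary cost = (92.8 − 85.4) / 92.8 × 100% = 7.9741%.
Secondary cost = (78.3 − 58.9) / 78.3 × 100% = 24.7765%.
Total = 7.9741% + 24.7765% = 32.7506% ≈ 32.8%.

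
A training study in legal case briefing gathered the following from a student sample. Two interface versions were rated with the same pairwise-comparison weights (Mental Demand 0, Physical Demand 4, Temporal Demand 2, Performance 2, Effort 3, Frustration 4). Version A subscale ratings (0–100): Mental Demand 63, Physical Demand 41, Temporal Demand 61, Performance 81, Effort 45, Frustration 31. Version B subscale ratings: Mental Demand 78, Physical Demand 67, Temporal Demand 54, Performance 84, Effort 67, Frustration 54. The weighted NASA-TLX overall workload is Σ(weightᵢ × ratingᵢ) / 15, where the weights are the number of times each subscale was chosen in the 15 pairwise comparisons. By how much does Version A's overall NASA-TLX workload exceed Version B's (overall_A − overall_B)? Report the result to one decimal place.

Version A weighted sum = 0·63 + 4·41 + 2·61 + 2·81 + 3·45 + 4·31 = 0 + 164 + 122 + 162 + 135 + 124 = 707; overall_A = 707/15 = 47.1333.
Version B weighted sum = 0·78 + 4·67 + 2·54 + 2·84 + 3·67 + 4·54 = 0 + 268 + 108 + 168 + 201 + 216 = 961; overall_B = 961/15 = 64.0667.
Difference = 47.1333 − 64.0667 = -16.9334 ≈ -16.9.

-16.9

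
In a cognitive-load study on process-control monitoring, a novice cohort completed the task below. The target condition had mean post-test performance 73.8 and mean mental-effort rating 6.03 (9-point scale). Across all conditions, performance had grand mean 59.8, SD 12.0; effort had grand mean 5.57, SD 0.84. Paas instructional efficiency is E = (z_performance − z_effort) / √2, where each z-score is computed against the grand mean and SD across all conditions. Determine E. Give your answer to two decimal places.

0.44

z_performance = (73.8 − 59.8) / 12.0 = 14.0000 / 12.0 = 1.1667.
z_effort = (6.03 − 5.57) / 0.84 = 0.4600 / 0.84 = 0.5476.
z_P − z_E = 1.1667 − 0.5476 = 0.6191.
E = 0.6191 / √2 = 0.6191 / 1.41421 = 0.4378 ≈ 0.44.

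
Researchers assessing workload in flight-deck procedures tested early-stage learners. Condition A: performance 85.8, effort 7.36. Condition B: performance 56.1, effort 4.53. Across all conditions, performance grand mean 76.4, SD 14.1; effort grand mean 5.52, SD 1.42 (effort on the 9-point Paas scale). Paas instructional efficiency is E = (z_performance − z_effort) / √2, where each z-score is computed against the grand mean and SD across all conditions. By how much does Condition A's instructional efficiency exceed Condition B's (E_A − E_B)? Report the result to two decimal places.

Condition A: z_P = (85.8 − 76.4)/14.1 = 0.6667; z_E = (7.36 − 5.52)/1.42 = 1.2958; E_A = (0.6667 − 1.2958)/√2 = -0.4448.
Condition B: z_P = (56.1 − 76.4)/14.1 = -1.4397; z_E = (4.53 − 5.52)/1.42 = -0.6972; E_B = (-1.4397 − (-0.6972))/√2 = -0.5250.
E_A − E_B = -0.4448 − (-0.5250) = 0.0802 ≈ 0.08.

0.08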